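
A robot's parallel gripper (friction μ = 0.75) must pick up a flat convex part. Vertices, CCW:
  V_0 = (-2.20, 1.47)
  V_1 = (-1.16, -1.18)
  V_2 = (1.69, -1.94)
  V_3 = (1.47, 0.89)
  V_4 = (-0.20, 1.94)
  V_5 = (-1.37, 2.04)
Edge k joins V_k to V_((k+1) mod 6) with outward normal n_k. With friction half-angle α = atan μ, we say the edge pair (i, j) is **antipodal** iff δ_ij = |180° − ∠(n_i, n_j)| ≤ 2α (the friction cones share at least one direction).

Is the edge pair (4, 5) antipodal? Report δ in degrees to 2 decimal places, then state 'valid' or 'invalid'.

δ = 140.64°, invalid

α = atan 0.75 = 36.87°;  2α = 73.74°
edge 4: e_4 = (-1.17, +0.10);  n_4 = (+0.0852, +0.9964)
edge 5: e_5 = (-0.83, -0.57);  n_5 = (-0.5661, +0.8243)
∠(n_4, n_5) = 39.36°
δ = |180° − 39.36°| = 140.64°
140.64° > 2α = 73.74°  →  invalid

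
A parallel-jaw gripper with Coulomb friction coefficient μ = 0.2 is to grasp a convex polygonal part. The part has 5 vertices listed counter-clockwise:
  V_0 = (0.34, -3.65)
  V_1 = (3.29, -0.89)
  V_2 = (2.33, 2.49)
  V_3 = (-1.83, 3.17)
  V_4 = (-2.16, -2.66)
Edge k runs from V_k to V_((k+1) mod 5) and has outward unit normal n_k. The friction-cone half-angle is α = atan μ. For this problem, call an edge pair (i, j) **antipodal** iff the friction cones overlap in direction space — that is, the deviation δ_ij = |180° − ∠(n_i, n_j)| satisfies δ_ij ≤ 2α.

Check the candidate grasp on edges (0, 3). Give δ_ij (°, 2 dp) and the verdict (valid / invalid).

δ = 43.67°, invalid

α = atan 0.2 = 11.31°;  2α = 22.62°
edge 0: e_0 = (+2.95, +2.76);  n_0 = (+0.6832, -0.7302)
edge 3: e_3 = (-0.33, -5.83);  n_3 = (-0.9984, +0.0565)
∠(n_0, n_3) = 136.33°
δ = |180° − 136.33°| = 43.67°
43.67° > 2α = 22.62°  →  invalid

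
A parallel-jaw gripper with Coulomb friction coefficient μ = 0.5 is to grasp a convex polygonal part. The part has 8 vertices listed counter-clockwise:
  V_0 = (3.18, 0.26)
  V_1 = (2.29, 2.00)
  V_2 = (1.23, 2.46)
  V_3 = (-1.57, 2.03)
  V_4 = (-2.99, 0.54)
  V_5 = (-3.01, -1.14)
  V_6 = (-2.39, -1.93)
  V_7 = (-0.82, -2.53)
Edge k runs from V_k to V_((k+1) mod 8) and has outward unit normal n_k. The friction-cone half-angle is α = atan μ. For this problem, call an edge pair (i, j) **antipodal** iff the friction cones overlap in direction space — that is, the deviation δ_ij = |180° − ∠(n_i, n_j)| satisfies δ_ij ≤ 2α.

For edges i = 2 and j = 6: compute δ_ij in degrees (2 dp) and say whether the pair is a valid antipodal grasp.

δ = 29.65°, valid

α = atan 0.5 = 26.57°;  2α = 53.13°
edge 2: e_2 = (-2.80, -0.43);  n_2 = (-0.1518, +0.9884)
edge 6: e_6 = (+1.57, -0.60);  n_6 = (-0.3570, -0.9341)
∠(n_2, n_6) = 150.35°
δ = |180° − 150.35°| = 29.65°
29.65° ≤ 2α = 53.13°  →  valid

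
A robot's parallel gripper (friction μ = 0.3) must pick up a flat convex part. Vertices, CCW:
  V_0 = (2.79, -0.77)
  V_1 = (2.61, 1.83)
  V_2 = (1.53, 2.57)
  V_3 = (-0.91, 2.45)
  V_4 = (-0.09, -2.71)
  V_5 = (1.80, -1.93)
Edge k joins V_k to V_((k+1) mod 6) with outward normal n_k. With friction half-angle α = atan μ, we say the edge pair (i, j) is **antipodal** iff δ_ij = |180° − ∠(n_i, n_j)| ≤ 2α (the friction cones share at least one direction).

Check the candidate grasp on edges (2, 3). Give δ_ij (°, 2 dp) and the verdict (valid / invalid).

α = atan 0.3 = 16.70°;  2α = 33.40°
edge 2: e_2 = (-2.44, -0.12);  n_2 = (-0.0491, +0.9988)
edge 3: e_3 = (+0.82, -5.16);  n_3 = (-0.9876, -0.1569)
∠(n_2, n_3) = 96.21°
δ = |180° − 96.21°| = 83.79°
83.79° > 2α = 33.40°  →  invalid

δ = 83.79°, invalid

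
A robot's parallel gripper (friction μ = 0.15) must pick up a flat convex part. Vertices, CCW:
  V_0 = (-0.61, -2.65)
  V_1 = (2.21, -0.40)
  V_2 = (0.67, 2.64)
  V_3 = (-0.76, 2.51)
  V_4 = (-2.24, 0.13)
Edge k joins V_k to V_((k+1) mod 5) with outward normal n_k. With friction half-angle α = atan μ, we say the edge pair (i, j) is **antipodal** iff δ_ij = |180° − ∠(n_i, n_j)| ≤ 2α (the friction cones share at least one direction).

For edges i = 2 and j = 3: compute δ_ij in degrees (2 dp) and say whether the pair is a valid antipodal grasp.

δ = 127.07°, invalid

α = atan 0.15 = 8.53°;  2α = 17.06°
edge 2: e_2 = (-1.43, -0.13);  n_2 = (-0.0905, +0.9959)
edge 3: e_3 = (-1.48, -2.38);  n_3 = (-0.8492, +0.5281)
∠(n_2, n_3) = 52.93°
δ = |180° − 52.93°| = 127.07°
127.07° > 2α = 17.06°  →  invalid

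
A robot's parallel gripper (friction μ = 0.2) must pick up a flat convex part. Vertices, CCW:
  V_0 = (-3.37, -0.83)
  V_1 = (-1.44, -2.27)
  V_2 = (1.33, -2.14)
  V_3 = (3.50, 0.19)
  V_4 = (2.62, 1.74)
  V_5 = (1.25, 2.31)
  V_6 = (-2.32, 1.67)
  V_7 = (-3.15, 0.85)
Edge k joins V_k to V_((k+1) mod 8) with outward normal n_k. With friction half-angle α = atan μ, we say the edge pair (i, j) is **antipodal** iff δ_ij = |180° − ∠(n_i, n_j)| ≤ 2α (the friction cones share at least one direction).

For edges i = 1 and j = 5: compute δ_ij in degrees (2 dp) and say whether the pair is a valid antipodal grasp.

α = atan 0.2 = 11.31°;  2α = 22.62°
edge 1: e_1 = (+2.77, +0.13);  n_1 = (+0.0469, -0.9989)
edge 5: e_5 = (-3.57, -0.64);  n_5 = (-0.1765, +0.9843)
∠(n_1, n_5) = 172.52°
δ = |180° − 172.52°| = 7.48°
7.48° ≤ 2α = 22.62°  →  valid

δ = 7.48°, valid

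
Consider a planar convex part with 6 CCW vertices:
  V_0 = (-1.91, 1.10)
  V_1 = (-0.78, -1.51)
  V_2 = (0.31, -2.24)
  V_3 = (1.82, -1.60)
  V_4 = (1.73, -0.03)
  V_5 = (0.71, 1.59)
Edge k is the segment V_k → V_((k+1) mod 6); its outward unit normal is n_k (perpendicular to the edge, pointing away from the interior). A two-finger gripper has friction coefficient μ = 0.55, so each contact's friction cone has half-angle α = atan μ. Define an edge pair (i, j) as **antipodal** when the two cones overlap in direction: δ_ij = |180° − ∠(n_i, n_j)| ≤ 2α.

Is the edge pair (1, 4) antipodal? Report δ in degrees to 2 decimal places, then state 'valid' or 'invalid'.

α = atan 0.55 = 28.81°;  2α = 57.62°
edge 1: e_1 = (+1.09, -0.73);  n_1 = (-0.5565, -0.8309)
edge 4: e_4 = (-1.02, +1.62);  n_4 = (+0.8462, +0.5328)
∠(n_1, n_4) = 156.01°
δ = |180° − 156.01°| = 23.99°
23.99° ≤ 2α = 57.62°  →  valid

δ = 23.99°, valid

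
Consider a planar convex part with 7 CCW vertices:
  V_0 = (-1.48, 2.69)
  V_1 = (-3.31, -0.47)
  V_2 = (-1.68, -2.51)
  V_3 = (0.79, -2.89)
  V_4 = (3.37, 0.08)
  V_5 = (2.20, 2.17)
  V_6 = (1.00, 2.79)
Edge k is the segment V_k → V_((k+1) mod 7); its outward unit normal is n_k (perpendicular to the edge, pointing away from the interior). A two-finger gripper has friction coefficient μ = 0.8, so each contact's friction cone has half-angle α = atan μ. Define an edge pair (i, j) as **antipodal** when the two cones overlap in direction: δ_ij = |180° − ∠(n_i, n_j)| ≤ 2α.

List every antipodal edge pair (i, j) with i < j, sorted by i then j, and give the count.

α = atan 0.8 = 38.66°;  2α = 77.32°
n_0 = (-0.8654, +0.5011)
n_1 = (-0.7812, -0.6242)
n_2 = (-0.1521, -0.9884)
n_3 = (+0.7549, -0.6558)
n_4 = (+0.8726, +0.4885)
n_5 = (+0.4590, +0.8884)
n_6 = (-0.0403, +0.9992)
  (0,1): δ = 111.30°  ·
  (0,2): δ = 68.67°  ✓
  (0,3): δ = 10.90°  ✓
  (0,4): δ = 59.32°  ✓
  (0,5): δ = 92.75°  ·
  (0,6): δ = 122.38°  ·
  (1,2): δ = 137.37°  ·
  (1,3): δ = 79.61°  ·
  (1,4): δ = 9.39°  ✓
  (1,5): δ = 24.05°  ✓
  (1,6): δ = 53.68°  ✓
  (2,3): δ = 122.23°  ·
  (2,4): δ = 52.01°  ✓
  (2,5): δ = 18.58°  ✓
  (2,6): δ = 11.06°  ✓
  (3,4): δ = 109.78°  ·
  (3,5): δ = 76.34°  ✓
  (3,6): δ = 46.71°  ✓
  (4,5): δ = 146.56°  ·
  (4,6): δ = 116.93°  ·
  (5,6): δ = 150.37°  ·
antipodal pairs: 11

count = 11; pairs: (0,2), (0,3), (0,4), (1,4), (1,5), (1,6), (2,4), (2,5), (2,6), (3,5), (3,6)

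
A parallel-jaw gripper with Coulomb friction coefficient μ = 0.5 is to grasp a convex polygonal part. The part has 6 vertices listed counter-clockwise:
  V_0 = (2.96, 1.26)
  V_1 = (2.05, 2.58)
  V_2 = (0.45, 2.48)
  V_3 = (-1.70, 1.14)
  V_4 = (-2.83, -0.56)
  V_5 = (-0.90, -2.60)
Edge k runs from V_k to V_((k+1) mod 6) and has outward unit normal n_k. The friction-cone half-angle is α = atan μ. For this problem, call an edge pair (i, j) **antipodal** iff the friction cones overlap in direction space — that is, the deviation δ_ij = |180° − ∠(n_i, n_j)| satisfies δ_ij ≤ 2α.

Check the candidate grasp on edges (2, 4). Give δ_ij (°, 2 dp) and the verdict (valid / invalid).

δ = 78.52°, invalid

α = atan 0.5 = 26.57°;  2α = 53.13°
edge 2: e_2 = (-2.15, -1.34);  n_2 = (-0.5289, +0.8487)
edge 4: e_4 = (+1.93, -2.04);  n_4 = (-0.7264, -0.6873)
∠(n_2, n_4) = 101.48°
δ = |180° − 101.48°| = 78.52°
78.52° > 2α = 53.13°  →  invalid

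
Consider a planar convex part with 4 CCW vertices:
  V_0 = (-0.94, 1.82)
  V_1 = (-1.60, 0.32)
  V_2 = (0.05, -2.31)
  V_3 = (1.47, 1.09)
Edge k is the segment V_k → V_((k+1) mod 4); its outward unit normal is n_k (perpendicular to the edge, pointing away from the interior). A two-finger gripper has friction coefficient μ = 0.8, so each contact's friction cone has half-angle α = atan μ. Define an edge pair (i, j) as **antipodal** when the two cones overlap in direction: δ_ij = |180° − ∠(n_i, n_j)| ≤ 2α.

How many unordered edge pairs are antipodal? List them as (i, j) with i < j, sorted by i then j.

count = 3; pairs: (0,2), (1,2), (1,3)

α = atan 0.8 = 38.66°;  2α = 77.32°
n_0 = (-0.9153, +0.4027)
n_1 = (-0.8471, -0.5314)
n_2 = (+0.9228, -0.3854)
n_3 = (+0.2899, +0.9571)
  (0,1): δ = 124.15°  ·
  (0,2): δ = 1.08°  ✓
  (0,3): δ = 96.90°  ·
  (1,2): δ = 54.77°  ✓
  (1,3): δ = 41.05°  ✓
  (2,3): δ = 84.18°  ·
antipodal pairs: 3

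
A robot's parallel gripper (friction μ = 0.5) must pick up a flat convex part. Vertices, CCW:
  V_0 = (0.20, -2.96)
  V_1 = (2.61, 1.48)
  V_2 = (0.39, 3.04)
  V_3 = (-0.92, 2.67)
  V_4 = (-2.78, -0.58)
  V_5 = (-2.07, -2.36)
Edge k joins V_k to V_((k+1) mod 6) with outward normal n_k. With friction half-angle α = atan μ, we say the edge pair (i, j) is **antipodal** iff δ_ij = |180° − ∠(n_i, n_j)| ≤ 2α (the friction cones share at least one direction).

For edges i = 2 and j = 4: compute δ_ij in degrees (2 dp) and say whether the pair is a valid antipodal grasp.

δ = 84.03°, invalid

α = atan 0.5 = 26.57°;  2α = 53.13°
edge 2: e_2 = (-1.31, -0.37);  n_2 = (-0.2718, +0.9624)
edge 4: e_4 = (+0.71, -1.78);  n_4 = (-0.9288, -0.3705)
∠(n_2, n_4) = 95.97°
δ = |180° − 95.97°| = 84.03°
84.03° > 2α = 53.13°  →  invalid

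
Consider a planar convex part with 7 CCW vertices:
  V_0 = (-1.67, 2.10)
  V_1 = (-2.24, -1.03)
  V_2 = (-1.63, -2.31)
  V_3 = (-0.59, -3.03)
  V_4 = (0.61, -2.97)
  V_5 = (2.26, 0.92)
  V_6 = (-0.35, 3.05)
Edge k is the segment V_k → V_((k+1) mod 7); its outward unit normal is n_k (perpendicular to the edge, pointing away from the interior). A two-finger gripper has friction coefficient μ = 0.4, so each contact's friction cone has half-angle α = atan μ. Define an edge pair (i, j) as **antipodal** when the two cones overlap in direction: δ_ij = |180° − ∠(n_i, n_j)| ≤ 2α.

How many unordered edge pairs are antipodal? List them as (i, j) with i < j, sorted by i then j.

count = 6; pairs: (0,4), (1,5), (2,5), (3,5), (3,6), (4,6)

α = atan 0.4 = 21.80°;  2α = 43.60°
n_0 = (-0.9838, +0.1792)
n_1 = (-0.9027, -0.4302)
n_2 = (-0.5692, -0.8222)
n_3 = (+0.0499, -0.9988)
n_4 = (+0.9206, -0.3905)
n_5 = (+0.6323, +0.7748)
n_6 = (-0.5841, +0.8117)
  (0,1): δ = 144.20°  ·
  (0,2): δ = 114.37°  ·
  (0,3): δ = 76.82°  ·
  (0,4): δ = 12.66°  ✓
  (0,5): δ = 61.10°  ·
  (0,6): δ = 136.06°  ·
  (1,2): δ = 150.18°  ·
  (1,3): δ = 112.62°  ·
  (1,4): δ = 48.47°  ·
  (1,5): δ = 25.30°  ✓
  (1,6): δ = 100.26°  ·
  (2,3): δ = 142.44°  ·
  (2,4): δ = 78.29°  ·
  (2,5): δ = 4.52°  ✓
  (2,6): δ = 70.44°  ·
  (3,4): δ = 115.85°  ·
  (3,5): δ = 42.08°  ✓
  (3,6): δ = 32.88°  ✓
  (4,5): δ = 106.23°  ·
  (4,6): δ = 31.27°  ✓
  (5,6): δ = 105.04°  ·
antipodal pairs: 6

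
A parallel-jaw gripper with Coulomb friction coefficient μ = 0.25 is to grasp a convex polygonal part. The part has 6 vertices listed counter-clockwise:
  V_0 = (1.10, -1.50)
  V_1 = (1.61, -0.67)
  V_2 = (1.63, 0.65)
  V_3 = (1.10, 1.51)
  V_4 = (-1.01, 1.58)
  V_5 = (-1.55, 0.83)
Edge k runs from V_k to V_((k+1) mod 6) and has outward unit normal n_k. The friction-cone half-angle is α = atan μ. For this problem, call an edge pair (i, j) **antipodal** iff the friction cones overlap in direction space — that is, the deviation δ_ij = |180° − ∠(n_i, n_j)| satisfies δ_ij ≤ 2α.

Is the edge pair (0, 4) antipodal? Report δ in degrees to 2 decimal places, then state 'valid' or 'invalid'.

α = atan 0.25 = 14.04°;  2α = 28.07°
edge 0: e_0 = (+0.51, +0.83);  n_0 = (+0.8520, -0.5235)
edge 4: e_4 = (-0.54, -0.75);  n_4 = (-0.8115, +0.5843)
∠(n_0, n_4) = 175.82°
δ = |180° − 175.82°| = 4.18°
4.18° ≤ 2α = 28.07°  →  valid

δ = 4.18°, valid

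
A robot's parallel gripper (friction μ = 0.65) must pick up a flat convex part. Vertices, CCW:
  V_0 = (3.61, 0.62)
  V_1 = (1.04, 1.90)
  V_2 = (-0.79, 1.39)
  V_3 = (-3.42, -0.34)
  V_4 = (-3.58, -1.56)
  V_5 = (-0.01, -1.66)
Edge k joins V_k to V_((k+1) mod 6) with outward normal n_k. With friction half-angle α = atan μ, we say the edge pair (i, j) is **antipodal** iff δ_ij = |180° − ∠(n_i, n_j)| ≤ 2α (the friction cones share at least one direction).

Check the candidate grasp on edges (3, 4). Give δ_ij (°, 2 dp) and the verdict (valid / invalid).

δ = 84.13°, invalid

α = atan 0.65 = 33.02°;  2α = 66.05°
edge 3: e_3 = (-0.16, -1.22);  n_3 = (-0.9915, +0.1300)
edge 4: e_4 = (+3.57, -0.10);  n_4 = (-0.0280, -0.9996)
∠(n_3, n_4) = 95.87°
δ = |180° − 95.87°| = 84.13°
84.13° > 2α = 66.05°  →  invalid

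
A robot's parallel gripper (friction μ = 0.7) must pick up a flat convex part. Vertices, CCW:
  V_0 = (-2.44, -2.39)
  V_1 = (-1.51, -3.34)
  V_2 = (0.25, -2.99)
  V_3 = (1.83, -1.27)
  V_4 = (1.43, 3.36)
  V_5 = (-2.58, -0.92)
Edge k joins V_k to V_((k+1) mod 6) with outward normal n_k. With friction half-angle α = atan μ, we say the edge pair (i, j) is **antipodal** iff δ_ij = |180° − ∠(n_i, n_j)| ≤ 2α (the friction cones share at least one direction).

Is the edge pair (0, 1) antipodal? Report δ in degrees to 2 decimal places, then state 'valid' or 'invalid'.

α = atan 0.7 = 34.99°;  2α = 69.98°
edge 0: e_0 = (+0.93, -0.95);  n_0 = (-0.7146, -0.6995)
edge 1: e_1 = (+1.76, +0.35);  n_1 = (+0.1950, -0.9808)
∠(n_0, n_1) = 56.86°
δ = |180° − 56.86°| = 123.14°
123.14° > 2α = 69.98°  →  invalid

δ = 123.14°, invalid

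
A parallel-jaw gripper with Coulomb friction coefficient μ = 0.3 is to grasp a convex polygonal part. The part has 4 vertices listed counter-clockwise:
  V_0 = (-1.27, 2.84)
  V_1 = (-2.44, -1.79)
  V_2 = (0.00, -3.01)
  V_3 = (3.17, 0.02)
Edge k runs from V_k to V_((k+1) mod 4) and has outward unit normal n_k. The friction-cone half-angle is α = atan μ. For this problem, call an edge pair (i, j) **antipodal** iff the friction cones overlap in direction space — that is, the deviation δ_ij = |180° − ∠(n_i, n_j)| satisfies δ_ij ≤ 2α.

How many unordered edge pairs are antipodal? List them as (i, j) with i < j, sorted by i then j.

count = 2; pairs: (0,2), (1,3)

α = atan 0.3 = 16.70°;  2α = 33.40°
n_0 = (-0.9695, +0.2450)
n_1 = (-0.4472, -0.8944)
n_2 = (+0.6910, -0.7229)
n_3 = (+0.5361, +0.8441)
  (0,1): δ = 102.38°  ·
  (0,2): δ = 32.11°  ✓
  (0,3): δ = 71.76°  ·
  (1,2): δ = 109.73°  ·
  (1,3): δ = 5.86°  ✓
  (2,3): δ = 76.13°  ·
antipodal pairs: 2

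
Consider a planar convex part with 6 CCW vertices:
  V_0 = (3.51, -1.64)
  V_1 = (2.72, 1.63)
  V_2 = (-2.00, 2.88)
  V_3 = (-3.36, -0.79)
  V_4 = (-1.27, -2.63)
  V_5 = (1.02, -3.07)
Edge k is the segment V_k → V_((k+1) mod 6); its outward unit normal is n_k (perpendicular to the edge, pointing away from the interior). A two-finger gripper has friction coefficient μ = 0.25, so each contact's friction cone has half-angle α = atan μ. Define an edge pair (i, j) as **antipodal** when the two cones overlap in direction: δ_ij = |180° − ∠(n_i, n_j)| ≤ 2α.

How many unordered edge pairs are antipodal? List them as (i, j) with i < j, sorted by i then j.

count = 2; pairs: (1,3), (1,4)

α = atan 0.25 = 14.04°;  2α = 28.07°
n_0 = (+0.9720, +0.2348)
n_1 = (+0.2560, +0.9667)
n_2 = (-0.9377, +0.3475)
n_3 = (-0.6608, -0.7506)
n_4 = (-0.1887, -0.9820)
n_5 = (+0.4980, -0.8672)
  (0,1): δ = 118.42°  ·
  (0,2): δ = 33.92°  ·
  (0,3): δ = 35.06°  ·
  (0,4): δ = 65.54°  ·
  (0,5): δ = 106.29°  ·
  (1,2): δ = 95.50°  ·
  (1,3): δ = 26.53°  ✓
  (1,4): δ = 3.96°  ✓
  (1,5): δ = 44.70°  ·
  (2,3): δ = 111.03°  ·
  (2,4): δ = 80.54°  ·
  (2,5): δ = 39.80°  ·
  (3,4): δ = 149.52°  ·
  (3,5): δ = 108.77°  ·
  (4,5): δ = 139.26°  ·
antipodal pairs: 2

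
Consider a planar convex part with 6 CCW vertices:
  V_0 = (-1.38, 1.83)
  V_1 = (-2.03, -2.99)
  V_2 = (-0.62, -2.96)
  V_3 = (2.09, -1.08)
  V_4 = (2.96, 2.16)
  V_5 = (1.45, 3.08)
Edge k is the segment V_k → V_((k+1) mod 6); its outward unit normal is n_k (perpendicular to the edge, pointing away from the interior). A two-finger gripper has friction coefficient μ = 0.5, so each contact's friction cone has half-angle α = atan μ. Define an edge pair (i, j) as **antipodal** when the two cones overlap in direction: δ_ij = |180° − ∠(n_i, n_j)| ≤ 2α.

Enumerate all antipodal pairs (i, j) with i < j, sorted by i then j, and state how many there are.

count = 6; pairs: (0,2), (0,3), (1,4), (1,5), (2,5), (3,5)

α = atan 0.5 = 26.57°;  2α = 53.13°
n_0 = (-0.9910, +0.1336)
n_1 = (+0.0213, -0.9998)
n_2 = (+0.5700, -0.8216)
n_3 = (+0.9658, -0.2593)
n_4 = (+0.5203, +0.8540)
n_5 = (-0.4040, +0.9147)
  (0,1): δ = 81.10°  ·
  (0,2): δ = 47.57°  ✓
  (0,3): δ = 7.35°  ✓
  (0,4): δ = 66.33°  ·
  (0,5): δ = 121.51°  ·
  (1,2): δ = 146.47°  ·
  (1,3): δ = 106.25°  ·
  (1,4): δ = 32.57°  ✓
  (1,5): δ = 22.61°  ✓
  (2,3): δ = 139.78°  ·
  (2,4): δ = 66.10°  ·
  (2,5): δ = 10.92°  ✓
  (3,4): δ = 106.32°  ·
  (3,5): δ = 51.14°  ✓
  (4,5): δ = 124.82°  ·
antipodal pairs: 6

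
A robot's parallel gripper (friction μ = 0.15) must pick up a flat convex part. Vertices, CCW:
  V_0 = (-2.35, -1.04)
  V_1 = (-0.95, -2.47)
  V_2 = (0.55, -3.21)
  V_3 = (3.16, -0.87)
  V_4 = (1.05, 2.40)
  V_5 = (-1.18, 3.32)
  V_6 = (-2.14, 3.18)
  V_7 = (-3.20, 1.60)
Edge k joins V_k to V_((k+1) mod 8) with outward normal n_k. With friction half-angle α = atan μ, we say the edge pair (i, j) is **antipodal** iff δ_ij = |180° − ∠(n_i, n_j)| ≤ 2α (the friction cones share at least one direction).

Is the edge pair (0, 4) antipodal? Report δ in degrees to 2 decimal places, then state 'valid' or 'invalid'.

δ = 23.19°, invalid

α = atan 0.15 = 8.53°;  2α = 17.06°
edge 0: e_0 = (+1.40, -1.43);  n_0 = (-0.7146, -0.6996)
edge 4: e_4 = (-2.23, +0.92);  n_4 = (+0.3814, +0.9244)
∠(n_0, n_4) = 156.81°
δ = |180° − 156.81°| = 23.19°
23.19° > 2α = 17.06°  →  invalid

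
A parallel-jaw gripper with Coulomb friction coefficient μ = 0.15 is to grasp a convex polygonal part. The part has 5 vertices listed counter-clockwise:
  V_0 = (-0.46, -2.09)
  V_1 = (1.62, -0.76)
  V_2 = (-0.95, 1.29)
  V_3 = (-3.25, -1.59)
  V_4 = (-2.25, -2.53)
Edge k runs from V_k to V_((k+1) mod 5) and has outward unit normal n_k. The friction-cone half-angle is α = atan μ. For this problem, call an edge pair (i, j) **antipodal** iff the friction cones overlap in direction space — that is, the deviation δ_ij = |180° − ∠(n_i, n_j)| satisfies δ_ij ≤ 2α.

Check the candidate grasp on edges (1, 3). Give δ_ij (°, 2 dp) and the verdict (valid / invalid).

α = atan 0.15 = 8.53°;  2α = 17.06°
edge 1: e_1 = (-2.57, +2.05);  n_1 = (+0.6236, +0.7818)
edge 3: e_3 = (+1.00, -0.94);  n_3 = (-0.6849, -0.7286)
∠(n_1, n_3) = 175.35°
δ = |180° − 175.35°| = 4.65°
4.65° ≤ 2α = 17.06°  →  valid

δ = 4.65°, valid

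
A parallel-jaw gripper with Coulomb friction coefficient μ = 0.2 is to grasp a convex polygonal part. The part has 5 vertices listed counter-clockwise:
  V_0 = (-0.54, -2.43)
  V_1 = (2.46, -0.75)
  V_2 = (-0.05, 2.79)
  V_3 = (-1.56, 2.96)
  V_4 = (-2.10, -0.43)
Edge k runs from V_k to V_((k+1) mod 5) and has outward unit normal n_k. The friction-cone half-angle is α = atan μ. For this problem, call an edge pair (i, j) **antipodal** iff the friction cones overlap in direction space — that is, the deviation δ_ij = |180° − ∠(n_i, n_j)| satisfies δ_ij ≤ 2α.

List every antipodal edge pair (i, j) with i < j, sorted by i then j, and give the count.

α = atan 0.2 = 11.31°;  2α = 22.62°
n_0 = (+0.4886, -0.8725)
n_1 = (+0.8158, +0.5784)
n_2 = (+0.1119, +0.9937)
n_3 = (-0.9875, +0.1573)
n_4 = (-0.7885, -0.6150)
  (0,1): δ = 83.91°  ·
  (0,2): δ = 35.67°  ·
  (0,3): δ = 51.70°  ·
  (0,4): δ = 98.71°  ·
  (1,2): δ = 131.76°  ·
  (1,3): δ = 44.39°  ·
  (1,4): δ = 2.62°  ✓
  (2,3): δ = 92.63°  ·
  (2,4): δ = 45.62°  ·
  (3,4): δ = 133.00°  ·
antipodal pairs: 1

count = 1; pairs: (1,4)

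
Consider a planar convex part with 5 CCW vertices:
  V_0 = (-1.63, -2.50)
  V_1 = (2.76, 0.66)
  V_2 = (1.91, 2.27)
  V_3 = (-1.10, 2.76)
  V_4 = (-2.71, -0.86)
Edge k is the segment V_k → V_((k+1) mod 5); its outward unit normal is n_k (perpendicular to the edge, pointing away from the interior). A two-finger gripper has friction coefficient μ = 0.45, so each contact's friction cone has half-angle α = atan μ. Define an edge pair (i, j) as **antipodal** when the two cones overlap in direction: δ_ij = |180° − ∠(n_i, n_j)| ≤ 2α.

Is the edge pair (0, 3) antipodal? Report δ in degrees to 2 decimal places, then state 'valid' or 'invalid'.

δ = 30.28°, valid

α = atan 0.45 = 24.23°;  2α = 48.46°
edge 0: e_0 = (+4.39, +3.16);  n_0 = (+0.5842, -0.8116)
edge 3: e_3 = (-1.61, -3.62);  n_3 = (-0.9137, +0.4064)
∠(n_0, n_3) = 149.72°
δ = |180° − 149.72°| = 30.28°
30.28° ≤ 2α = 48.46°  →  valid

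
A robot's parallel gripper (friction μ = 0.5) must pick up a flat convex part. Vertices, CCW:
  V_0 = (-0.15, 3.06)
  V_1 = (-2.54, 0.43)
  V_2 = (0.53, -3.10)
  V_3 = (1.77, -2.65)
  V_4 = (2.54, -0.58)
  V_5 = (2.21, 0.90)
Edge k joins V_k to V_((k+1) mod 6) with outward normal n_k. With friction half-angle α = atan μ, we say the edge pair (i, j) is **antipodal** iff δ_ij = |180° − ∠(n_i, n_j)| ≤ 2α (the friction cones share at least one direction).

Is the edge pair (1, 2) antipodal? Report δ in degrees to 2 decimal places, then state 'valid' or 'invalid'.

α = atan 0.5 = 26.57°;  2α = 53.13°
edge 1: e_1 = (+3.07, -3.53);  n_1 = (-0.7546, -0.6562)
edge 2: e_2 = (+1.24, +0.45);  n_2 = (+0.3411, -0.9400)
∠(n_1, n_2) = 68.93°
δ = |180° − 68.93°| = 111.07°
111.07° > 2α = 53.13°  →  invalid

δ = 111.07°, invalid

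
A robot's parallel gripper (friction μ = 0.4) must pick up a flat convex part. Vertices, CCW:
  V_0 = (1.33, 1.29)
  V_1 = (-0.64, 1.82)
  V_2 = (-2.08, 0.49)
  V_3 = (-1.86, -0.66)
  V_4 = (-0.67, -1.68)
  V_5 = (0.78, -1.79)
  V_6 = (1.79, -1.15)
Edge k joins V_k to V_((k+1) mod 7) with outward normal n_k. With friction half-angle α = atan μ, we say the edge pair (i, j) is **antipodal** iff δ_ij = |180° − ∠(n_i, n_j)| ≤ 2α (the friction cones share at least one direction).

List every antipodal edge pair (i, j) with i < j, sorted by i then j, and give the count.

α = atan 0.4 = 21.80°;  2α = 43.60°
n_0 = (+0.2598, +0.9657)
n_1 = (-0.6785, +0.7346)
n_2 = (-0.9822, -0.1879)
n_3 = (-0.6508, -0.7593)
n_4 = (-0.0756, -0.9971)
n_5 = (+0.5353, -0.8447)
n_6 = (+0.9827, +0.1853)
  (0,1): δ = 122.22°  ·
  (0,2): δ = 64.11°  ·
  (0,3): δ = 25.54°  ✓
  (0,4): δ = 10.72°  ✓
  (0,5): δ = 47.42°  ·
  (0,6): δ = 115.73°  ·
  (1,2): δ = 121.90°  ·
  (1,3): δ = 83.33°  ·
  (1,4): δ = 47.06°  ·
  (1,5): δ = 10.36°  ✓
  (1,6): δ = 57.95°  ·
  (2,3): δ = 141.43°  ·
  (2,4): δ = 105.17°  ·
  (2,5): δ = 68.47°  ·
  (2,6): δ = 0.15°  ✓
  (3,4): δ = 143.74°  ·
  (3,5): δ = 107.04°  ·
  (3,6): δ = 38.72°  ✓
  (4,5): δ = 143.30°  ·
  (4,6): δ = 74.99°  ·
  (5,6): δ = 111.68°  ·
antipodal pairs: 5

count = 5; pairs: (0,3), (0,4), (1,5), (2,6), (3,6)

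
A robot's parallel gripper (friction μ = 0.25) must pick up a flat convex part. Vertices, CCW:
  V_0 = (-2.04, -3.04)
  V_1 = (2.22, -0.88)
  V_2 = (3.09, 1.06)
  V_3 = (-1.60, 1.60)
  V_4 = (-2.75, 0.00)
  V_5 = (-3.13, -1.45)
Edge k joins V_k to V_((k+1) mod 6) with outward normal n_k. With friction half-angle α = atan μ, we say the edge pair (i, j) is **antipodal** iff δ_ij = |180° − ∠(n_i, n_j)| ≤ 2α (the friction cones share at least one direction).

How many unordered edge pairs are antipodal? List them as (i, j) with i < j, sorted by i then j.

count = 3; pairs: (0,3), (1,3), (1,4)

α = atan 0.25 = 14.04°;  2α = 28.07°
n_0 = (+0.4522, -0.8919)
n_1 = (+0.9124, -0.4092)
n_2 = (+0.1144, +0.9934)
n_3 = (-0.8120, +0.5836)
n_4 = (-0.9673, +0.2535)
n_5 = (-0.8248, -0.5654)
  (0,1): δ = 141.04°  ·
  (0,2): δ = 33.45°  ·
  (0,3): δ = 27.41°  ✓
  (0,4): δ = 48.43°  ·
  (0,5): δ = 97.55°  ·
  (1,2): δ = 72.41°  ·
  (1,3): δ = 11.55°  ✓
  (1,4): δ = 9.47°  ✓
  (1,5): δ = 58.59°  ·
  (2,3): δ = 119.14°  ·
  (2,4): δ = 98.12°  ·
  (2,5): δ = 49.00°  ·
  (3,4): δ = 158.98°  ·
  (3,5): δ = 109.86°  ·
  (4,5): δ = 130.88°  ·
antipodal pairs: 3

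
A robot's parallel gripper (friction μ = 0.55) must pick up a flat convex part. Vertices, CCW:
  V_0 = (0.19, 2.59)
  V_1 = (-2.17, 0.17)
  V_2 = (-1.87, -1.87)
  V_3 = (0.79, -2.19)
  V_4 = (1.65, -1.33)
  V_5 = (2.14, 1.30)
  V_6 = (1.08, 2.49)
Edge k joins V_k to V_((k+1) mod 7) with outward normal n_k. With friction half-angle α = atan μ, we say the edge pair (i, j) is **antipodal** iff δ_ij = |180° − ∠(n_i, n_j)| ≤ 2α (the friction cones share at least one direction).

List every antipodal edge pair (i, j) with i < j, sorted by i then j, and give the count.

α = atan 0.55 = 28.81°;  2α = 57.62°
n_0 = (-0.7159, +0.6982)
n_1 = (-0.9894, -0.1455)
n_2 = (-0.1194, -0.9928)
n_3 = (+0.7071, -0.7071)
n_4 = (+0.9831, -0.1832)
n_5 = (+0.7467, +0.6651)
n_6 = (+0.1117, +0.9937)
  (0,1): δ = 127.35°  ·
  (0,2): δ = 52.58°  ✓
  (0,3): δ = 0.72°  ✓
  (0,4): δ = 33.73°  ✓
  (0,5): δ = 85.97°  ·
  (0,6): δ = 127.87°  ·
  (1,2): δ = 105.23°  ·
  (1,3): δ = 53.37°  ✓
  (1,4): δ = 18.92°  ✓
  (1,5): δ = 33.33°  ✓
  (1,6): δ = 75.22°  ·
  (2,3): δ = 128.14°  ·
  (2,4): δ = 93.69°  ·
  (2,5): δ = 41.45°  ✓
  (2,6): δ = 0.45°  ✓
  (3,4): δ = 145.55°  ·
  (3,5): δ = 93.31°  ·
  (3,6): δ = 51.41°  ✓
  (4,5): δ = 127.75°  ·
  (4,6): δ = 85.86°  ·
  (5,6): δ = 138.10°  ·
antipodal pairs: 9

count = 9; pairs: (0,2), (0,3), (0,4), (1,3), (1,4), (1,5), (2,5), (2,6), (3,6)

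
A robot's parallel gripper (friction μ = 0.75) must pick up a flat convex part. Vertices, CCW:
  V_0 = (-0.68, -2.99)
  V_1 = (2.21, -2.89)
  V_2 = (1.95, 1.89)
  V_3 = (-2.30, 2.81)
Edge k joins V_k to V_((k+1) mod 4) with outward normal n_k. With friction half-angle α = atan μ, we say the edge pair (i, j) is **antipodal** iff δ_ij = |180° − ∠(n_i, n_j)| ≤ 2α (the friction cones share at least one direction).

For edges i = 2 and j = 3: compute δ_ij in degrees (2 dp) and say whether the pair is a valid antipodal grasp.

α = atan 0.75 = 36.87°;  2α = 73.74°
edge 2: e_2 = (-4.25, +0.92);  n_2 = (+0.2116, +0.9774)
edge 3: e_3 = (+1.62, -5.80);  n_3 = (-0.9631, -0.2690)
∠(n_2, n_3) = 117.82°
δ = |180° − 117.82°| = 62.18°
62.18° ≤ 2α = 73.74°  →  valid

δ = 62.18°, valid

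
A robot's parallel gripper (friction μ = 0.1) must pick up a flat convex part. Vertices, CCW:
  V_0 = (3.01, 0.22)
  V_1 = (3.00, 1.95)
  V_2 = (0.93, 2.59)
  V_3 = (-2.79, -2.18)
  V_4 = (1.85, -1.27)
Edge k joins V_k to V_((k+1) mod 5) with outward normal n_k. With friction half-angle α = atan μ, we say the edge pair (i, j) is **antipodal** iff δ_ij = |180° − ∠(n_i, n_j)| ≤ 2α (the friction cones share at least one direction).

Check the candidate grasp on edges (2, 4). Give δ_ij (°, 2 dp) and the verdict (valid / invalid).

δ = 0.05°, valid

α = atan 0.1 = 5.71°;  2α = 11.42°
edge 2: e_2 = (-3.72, -4.77);  n_2 = (-0.7886, +0.6150)
edge 4: e_4 = (+1.16, +1.49);  n_4 = (+0.7891, -0.6143)
∠(n_2, n_4) = 179.95°
δ = |180° − 179.95°| = 0.05°
0.05° ≤ 2α = 11.42°  →  valid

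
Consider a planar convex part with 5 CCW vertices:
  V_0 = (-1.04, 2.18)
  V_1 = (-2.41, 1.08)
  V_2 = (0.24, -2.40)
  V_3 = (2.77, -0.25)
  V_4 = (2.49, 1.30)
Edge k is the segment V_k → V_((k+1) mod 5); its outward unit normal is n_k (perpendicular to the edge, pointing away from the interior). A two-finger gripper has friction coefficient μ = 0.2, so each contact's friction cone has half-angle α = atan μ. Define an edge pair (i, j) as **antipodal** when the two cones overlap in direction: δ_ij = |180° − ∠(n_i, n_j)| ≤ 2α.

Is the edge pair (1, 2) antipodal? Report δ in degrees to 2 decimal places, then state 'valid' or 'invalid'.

δ = 86.93°, invalid

α = atan 0.2 = 11.31°;  2α = 22.62°
edge 1: e_1 = (+2.65, -3.48);  n_1 = (-0.7956, -0.6058)
edge 2: e_2 = (+2.53, +2.15);  n_2 = (+0.6476, -0.7620)
∠(n_1, n_2) = 93.07°
δ = |180° − 93.07°| = 86.93°
86.93° > 2α = 22.62°  →  invalid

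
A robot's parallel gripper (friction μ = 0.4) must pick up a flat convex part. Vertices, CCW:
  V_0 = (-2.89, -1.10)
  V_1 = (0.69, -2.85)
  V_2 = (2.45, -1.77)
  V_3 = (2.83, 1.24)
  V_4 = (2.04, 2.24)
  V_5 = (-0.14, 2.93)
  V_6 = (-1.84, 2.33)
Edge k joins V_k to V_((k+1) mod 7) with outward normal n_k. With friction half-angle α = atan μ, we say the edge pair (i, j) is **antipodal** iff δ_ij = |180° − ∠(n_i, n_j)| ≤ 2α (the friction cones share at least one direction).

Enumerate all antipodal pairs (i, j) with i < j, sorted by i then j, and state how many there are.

α = atan 0.4 = 21.80°;  2α = 43.60°
n_0 = (-0.4392, -0.8984)
n_1 = (+0.5230, -0.8523)
n_2 = (+0.9921, -0.1253)
n_3 = (+0.7847, +0.6199)
n_4 = (+0.3018, +0.9534)
n_5 = (-0.3328, +0.9430)
n_6 = (-0.9562, +0.2927)
  (0,1): δ = 122.41°  ·
  (0,2): δ = 71.14°  ·
  (0,3): δ = 25.64°  ✓
  (0,4): δ = 8.49°  ✓
  (0,5): δ = 45.49°  ·
  (0,6): δ = 99.03°  ·
  (1,2): δ = 128.73°  ·
  (1,3): δ = 83.23°  ·
  (1,4): δ = 49.10°  ·
  (1,5): δ = 12.09°  ✓
  (1,6): δ = 41.44°  ✓
  (2,3): δ = 134.50°  ·
  (2,4): δ = 100.37°  ·
  (2,5): δ = 63.36°  ·
  (2,6): δ = 9.83°  ✓
  (3,4): δ = 145.87°  ·
  (3,5): δ = 108.87°  ·
  (3,6): δ = 55.33°  ·
  (4,5): δ = 143.00°  ·
  (4,6): δ = 89.46°  ·
  (5,6): δ = 126.46°  ·
antipodal pairs: 5

count = 5; pairs: (0,3), (0,4), (1,5), (1,6), (2,6)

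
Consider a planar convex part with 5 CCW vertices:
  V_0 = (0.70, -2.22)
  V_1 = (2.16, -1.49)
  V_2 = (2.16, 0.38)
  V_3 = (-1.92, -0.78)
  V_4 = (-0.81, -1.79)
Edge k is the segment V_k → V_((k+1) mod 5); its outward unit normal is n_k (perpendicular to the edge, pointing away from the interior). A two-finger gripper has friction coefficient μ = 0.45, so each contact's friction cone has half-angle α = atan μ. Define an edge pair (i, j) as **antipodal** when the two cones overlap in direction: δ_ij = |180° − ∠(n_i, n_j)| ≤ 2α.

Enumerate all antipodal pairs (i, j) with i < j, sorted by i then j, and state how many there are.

α = atan 0.45 = 24.23°;  2α = 48.46°
n_0 = (+0.4472, -0.8944)
n_1 = (+1.0000, -0.0000)
n_2 = (-0.2735, +0.9619)
n_3 = (-0.6730, -0.7396)
n_4 = (-0.2739, -0.9618)
  (0,1): δ = 116.57°  ·
  (0,2): δ = 10.69°  ✓
  (0,3): δ = 111.14°  ·
  (0,4): δ = 137.54°  ·
  (1,2): δ = 74.13°  ·
  (1,3): δ = 47.70°  ✓
  (1,4): δ = 74.10°  ·
  (2,3): δ = 58.17°  ·
  (2,4): δ = 31.77°  ✓
  (3,4): δ = 153.60°  ·
antipodal pairs: 3

count = 3; pairs: (0,2), (1,3), (2,4)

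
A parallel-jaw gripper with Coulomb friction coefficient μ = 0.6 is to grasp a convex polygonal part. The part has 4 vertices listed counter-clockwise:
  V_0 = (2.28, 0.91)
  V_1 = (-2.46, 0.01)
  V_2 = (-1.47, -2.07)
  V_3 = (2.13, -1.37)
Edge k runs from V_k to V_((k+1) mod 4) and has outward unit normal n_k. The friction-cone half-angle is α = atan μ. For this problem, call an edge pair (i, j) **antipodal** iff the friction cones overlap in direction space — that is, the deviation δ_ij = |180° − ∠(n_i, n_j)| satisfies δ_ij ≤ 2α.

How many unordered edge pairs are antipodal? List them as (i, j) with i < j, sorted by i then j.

α = atan 0.6 = 30.96°;  2α = 61.93°
n_0 = (-0.1865, +0.9824)
n_1 = (-0.9029, -0.4298)
n_2 = (+0.1909, -0.9816)
n_3 = (+0.9978, -0.0656)
  (0,1): δ = 75.30°  ·
  (0,2): δ = 0.25°  ✓
  (0,3): δ = 75.48°  ·
  (1,2): δ = 104.45°  ·
  (1,3): δ = 29.22°  ✓
  (2,3): δ = 104.77°  ·
antipodal pairs: 2

count = 2; pairs: (0,2), (1,3)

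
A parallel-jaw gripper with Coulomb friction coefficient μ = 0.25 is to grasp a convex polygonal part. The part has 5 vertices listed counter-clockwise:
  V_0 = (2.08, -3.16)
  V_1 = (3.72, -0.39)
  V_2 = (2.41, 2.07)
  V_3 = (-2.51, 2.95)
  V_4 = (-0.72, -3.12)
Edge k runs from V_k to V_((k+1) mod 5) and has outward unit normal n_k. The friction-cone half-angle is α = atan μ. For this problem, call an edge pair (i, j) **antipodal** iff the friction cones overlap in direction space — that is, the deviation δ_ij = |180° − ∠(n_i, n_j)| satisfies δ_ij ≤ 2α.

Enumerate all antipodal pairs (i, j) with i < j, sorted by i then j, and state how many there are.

α = atan 0.25 = 14.04°;  2α = 28.07°
n_0 = (+0.8605, -0.5095)
n_1 = (+0.8827, +0.4700)
n_2 = (+0.1761, +0.9844)
n_3 = (-0.9592, -0.2829)
n_4 = (-0.0143, -0.9999)
  (0,1): δ = 121.34°  ·
  (0,2): δ = 69.51°  ·
  (0,3): δ = 47.06°  ·
  (0,4): δ = 119.81°  ·
  (1,2): δ = 128.18°  ·
  (1,3): δ = 11.61°  ✓
  (1,4): δ = 61.15°  ·
  (2,3): δ = 63.43°  ·
  (2,4): δ = 9.32°  ✓
  (3,4): δ = 107.25°  ·
antipodal pairs: 2

count = 2; pairs: (1,3), (2,4)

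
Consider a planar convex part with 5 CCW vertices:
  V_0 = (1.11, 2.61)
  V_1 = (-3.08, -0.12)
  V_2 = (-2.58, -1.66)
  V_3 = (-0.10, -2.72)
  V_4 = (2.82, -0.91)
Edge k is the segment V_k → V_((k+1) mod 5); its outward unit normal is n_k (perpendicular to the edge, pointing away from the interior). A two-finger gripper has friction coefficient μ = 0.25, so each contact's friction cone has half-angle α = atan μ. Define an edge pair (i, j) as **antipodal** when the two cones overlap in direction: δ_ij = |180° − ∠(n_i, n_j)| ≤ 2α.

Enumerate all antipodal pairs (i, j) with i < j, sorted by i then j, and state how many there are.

count = 2; pairs: (0,3), (1,4)

α = atan 0.25 = 14.04°;  2α = 28.07°
n_0 = (-0.5459, +0.8378)
n_1 = (-0.9511, -0.3088)
n_2 = (-0.3930, -0.9195)
n_3 = (+0.5269, -0.8500)
n_4 = (+0.8995, +0.4370)
  (0,1): δ = 105.10°  ·
  (0,2): δ = 56.23°  ·
  (0,3): δ = 1.29°  ✓
  (0,4): δ = 82.82°  ·
  (1,2): δ = 131.13°  ·
  (1,3): δ = 76.19°  ·
  (1,4): δ = 7.92°  ✓
  (2,3): δ = 125.06°  ·
  (2,4): δ = 40.95°  ·
  (3,4): δ = 95.88°  ·
antipodal pairs: 2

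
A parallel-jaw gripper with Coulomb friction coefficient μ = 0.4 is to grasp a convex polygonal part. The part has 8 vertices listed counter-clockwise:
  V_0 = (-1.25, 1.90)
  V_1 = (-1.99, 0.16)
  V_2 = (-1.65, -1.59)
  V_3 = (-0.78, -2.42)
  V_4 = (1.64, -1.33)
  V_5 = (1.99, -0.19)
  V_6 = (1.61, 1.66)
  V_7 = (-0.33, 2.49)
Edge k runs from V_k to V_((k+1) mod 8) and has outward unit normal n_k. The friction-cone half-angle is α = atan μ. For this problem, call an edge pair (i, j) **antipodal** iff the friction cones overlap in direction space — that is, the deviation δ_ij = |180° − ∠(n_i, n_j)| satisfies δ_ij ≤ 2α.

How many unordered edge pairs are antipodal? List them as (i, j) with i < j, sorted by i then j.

count = 9; pairs: (0,3), (0,4), (0,5), (1,4), (1,5), (2,5), (2,6), (3,7), (4,7)

α = atan 0.4 = 21.80°;  2α = 43.60°
n_0 = (-0.9202, +0.3914)
n_1 = (-0.9816, -0.1907)
n_2 = (-0.6903, -0.7235)
n_3 = (+0.4107, -0.9118)
n_4 = (+0.9560, -0.2935)
n_5 = (+0.9795, +0.2012)
n_6 = (+0.3933, +0.9194)
n_7 = (-0.5398, +0.8418)
  (0,1): δ = 145.97°  ·
  (0,2): δ = 110.61°  ·
  (0,3): δ = 42.71°  ✓
  (0,4): δ = 5.97°  ✓
  (0,5): δ = 34.65°  ✓
  (0,6): δ = 89.88°  ·
  (0,7): δ = 145.71°  ·
  (1,2): δ = 144.65°  ·
  (1,3): δ = 76.75°  ·
  (1,4): δ = 28.06°  ✓
  (1,5): δ = 0.61°  ✓
  (1,6): δ = 55.84°  ·
  (1,7): δ = 111.68°  ·
  (2,3): δ = 112.10°  ·
  (2,4): δ = 63.42°  ·
  (2,5): δ = 34.74°  ✓
  (2,6): δ = 20.49°  ✓
  (2,7): δ = 76.32°  ·
  (3,4): δ = 131.31°  ·
  (3,5): δ = 102.64°  ·
  (3,6): δ = 47.41°  ·
  (3,7): δ = 8.42°  ✓
  (4,5): δ = 151.33°  ·
  (4,6): δ = 96.10°  ·
  (4,7): δ = 40.26°  ✓
  (5,6): δ = 124.77°  ·
  (5,7): δ = 68.94°  ·
  (6,7): δ = 124.16°  ·
antipodal pairs: 9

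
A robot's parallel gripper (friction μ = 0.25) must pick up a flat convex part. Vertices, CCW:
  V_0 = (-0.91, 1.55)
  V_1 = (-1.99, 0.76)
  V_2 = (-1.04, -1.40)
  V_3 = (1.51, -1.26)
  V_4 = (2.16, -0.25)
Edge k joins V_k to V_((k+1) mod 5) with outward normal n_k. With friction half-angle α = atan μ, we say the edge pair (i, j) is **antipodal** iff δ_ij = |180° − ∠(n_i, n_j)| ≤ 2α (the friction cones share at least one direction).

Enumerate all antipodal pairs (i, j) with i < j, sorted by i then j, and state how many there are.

count = 1; pairs: (0,3)

α = atan 0.25 = 14.04°;  2α = 28.07°
n_0 = (-0.5904, +0.8071)
n_1 = (-0.9154, -0.4026)
n_2 = (+0.0548, -0.9985)
n_3 = (+0.8409, -0.5412)
n_4 = (+0.5058, +0.8627)
  (0,1): δ = 102.44°  ·
  (0,2): δ = 33.04°  ·
  (0,3): δ = 21.05°  ✓
  (0,4): δ = 113.43°  ·
  (1,2): δ = 110.60°  ·
  (1,3): δ = 56.50°  ·
  (1,4): δ = 35.88°  ·
  (2,3): δ = 125.91°  ·
  (2,4): δ = 33.53°  ·
  (3,4): δ = 87.62°  ·
antipodal pairs: 1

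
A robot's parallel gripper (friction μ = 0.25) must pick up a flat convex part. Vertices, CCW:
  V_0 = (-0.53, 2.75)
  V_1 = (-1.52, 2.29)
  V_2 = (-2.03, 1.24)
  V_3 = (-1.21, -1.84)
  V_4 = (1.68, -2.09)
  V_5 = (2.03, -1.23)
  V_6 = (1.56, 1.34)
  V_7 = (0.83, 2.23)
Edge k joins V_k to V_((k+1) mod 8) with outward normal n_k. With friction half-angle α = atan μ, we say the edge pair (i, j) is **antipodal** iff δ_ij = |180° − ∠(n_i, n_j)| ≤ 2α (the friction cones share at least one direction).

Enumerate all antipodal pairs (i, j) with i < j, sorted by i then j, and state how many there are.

α = atan 0.25 = 14.04°;  2α = 28.07°
n_0 = (-0.4214, +0.9069)
n_1 = (-0.8995, +0.4369)
n_2 = (-0.9663, -0.2573)
n_3 = (-0.0862, -0.9963)
n_4 = (+0.9262, -0.3770)
n_5 = (+0.9837, +0.1799)
n_6 = (+0.7732, +0.6342)
n_7 = (+0.3571, +0.9341)
  (0,1): δ = 140.83°  ·
  (0,2): δ = 100.01°  ·
  (0,3): δ = 29.87°  ·
  (0,4): δ = 42.93°  ·
  (0,5): δ = 75.44°  ·
  (0,6): δ = 104.44°  ·
  (0,7): δ = 134.15°  ·
  (1,2): δ = 139.19°  ·
  (1,3): δ = 69.04°  ·
  (1,4): δ = 3.76°  ✓
  (1,5): δ = 36.27°  ·
  (1,6): δ = 65.27°  ·
  (1,7): δ = 94.98°  ·
  (2,3): δ = 109.85°  ·
  (2,4): δ = 37.05°  ·
  (2,5): δ = 4.54°  ✓
  (2,6): δ = 24.45°  ✓
  (2,7): δ = 54.17°  ·
  (3,4): δ = 107.20°  ·
  (3,5): δ = 74.69°  ·
  (3,6): δ = 45.70°  ·
  (3,7): δ = 15.98°  ✓
  (4,5): δ = 147.49°  ·
  (4,6): δ = 118.50°  ·
  (4,7): δ = 88.78°  ·
  (5,6): δ = 151.00°  ·
  (5,7): δ = 121.29°  ·
  (6,7): δ = 150.28°  ·
antipodal pairs: 4

count = 4; pairs: (1,4), (2,5), (2,6), (3,7)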